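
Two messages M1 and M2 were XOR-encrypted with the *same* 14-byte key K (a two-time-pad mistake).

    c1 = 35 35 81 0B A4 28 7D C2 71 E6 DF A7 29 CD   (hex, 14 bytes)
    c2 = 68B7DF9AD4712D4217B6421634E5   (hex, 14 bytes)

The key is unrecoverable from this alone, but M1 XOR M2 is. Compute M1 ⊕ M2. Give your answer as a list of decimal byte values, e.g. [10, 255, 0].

[93, 130, 94, 145, 112, 89, 80, 128, 102, 80, 157, 177, 29, 40]

c1 ⊕ c2 = (M1 ⊕ K) ⊕ (M2 ⊕ K) = M1 ⊕ M2 — the shared key cancels under XOR.
35 ^ 68 = 5d
35 ^ b7 = 82
81 ^ df = 5e
0b ^ 9a = 91
a4 ^ d4 = 70
28 ^ 71 = 59
7d ^ 2d = 50
c2 ^ 42 = 80
71 ^ 17 = 66
e6 ^ b6 = 50
df ^ 42 = 9d
a7 ^ 16 = b1
29 ^ 34 = 1d
cd ^ e5 = 28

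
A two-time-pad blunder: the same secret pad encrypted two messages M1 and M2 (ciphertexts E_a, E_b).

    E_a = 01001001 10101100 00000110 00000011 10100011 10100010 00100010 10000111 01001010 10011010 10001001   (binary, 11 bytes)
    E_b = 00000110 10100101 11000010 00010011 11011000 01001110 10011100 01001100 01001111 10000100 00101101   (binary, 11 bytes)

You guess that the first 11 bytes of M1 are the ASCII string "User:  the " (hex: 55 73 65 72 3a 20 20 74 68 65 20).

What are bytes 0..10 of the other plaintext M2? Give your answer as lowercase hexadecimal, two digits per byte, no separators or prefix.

1a7aa16241cc9ebf6d7b84

First, E_a ⊕ E_b = (M1 ⊕ K) ⊕ (M2 ⊕ K) = M1 ⊕ M2, so the key drops out. Then M2 = (M1 ⊕ M2) ⊕ M1 over the first 11 bytes.
byte 0: (49 xor 06) xor 55 = 4f xor 55 = 1a
byte 1: (ac xor a5) xor 73 = 09 xor 73 = 7a
byte 2: (06 xor c2) xor 65 = c4 xor 65 = a1
byte 3: (03 xor 13) xor 72 = 10 xor 72 = 62
byte 4: (a3 xor d8) xor 3a = 7b xor 3a = 41
byte 5: (a2 xor 4e) xor 20 = ec xor 20 = cc
byte 6: (22 xor 9c) xor 20 = be xor 20 = 9e
byte 7: (87 xor 4c) xor 74 = cb xor 74 = bf
byte 8: (4a xor 4f) xor 68 = 05 xor 68 = 6d
byte 9: (9a xor 84) xor 65 = 1e xor 65 = 7b
byte 10: (89 xor 2d) xor 20 = a4 xor 20 = 84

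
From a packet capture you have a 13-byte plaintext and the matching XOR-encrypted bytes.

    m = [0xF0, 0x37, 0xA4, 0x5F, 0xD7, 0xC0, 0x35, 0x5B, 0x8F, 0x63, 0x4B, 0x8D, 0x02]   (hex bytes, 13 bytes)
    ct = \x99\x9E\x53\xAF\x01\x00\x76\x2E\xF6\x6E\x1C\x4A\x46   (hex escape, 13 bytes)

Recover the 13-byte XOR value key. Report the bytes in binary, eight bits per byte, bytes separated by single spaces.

Since ct = m ⊕ key, XORing both sides with m gives key = m ⊕ ct.
f0 ⊕ 99 = 69
37 ⊕ 9e = a9
a4 ⊕ 53 = f7
5f ⊕ af = f0
d7 ⊕ 01 = d6
c0 ⊕ 00 = c0
35 ⊕ 76 = 43
5b ⊕ 2e = 75
8f ⊕ f6 = 79
63 ⊕ 6e = 0d
4b ⊕ 1c = 57
8d ⊕ 4a = c7
02 ⊕ 46 = 44

01101001 10101001 11110111 11110000 11010110 11000000 01000011 01110101 01111001 00001101 01010111 11000111 01000100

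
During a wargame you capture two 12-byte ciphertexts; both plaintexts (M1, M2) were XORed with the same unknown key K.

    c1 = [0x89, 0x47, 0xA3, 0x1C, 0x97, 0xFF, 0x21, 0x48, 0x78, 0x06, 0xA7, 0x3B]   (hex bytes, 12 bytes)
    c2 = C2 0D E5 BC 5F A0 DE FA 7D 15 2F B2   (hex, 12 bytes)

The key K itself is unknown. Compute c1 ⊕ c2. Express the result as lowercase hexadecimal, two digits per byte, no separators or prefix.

4b4a46a0c85fffb205138889

c1 ⊕ c2 = (M1 ⊕ K) ⊕ (M2 ⊕ K) = M1 ⊕ M2 — the shared key cancels under XOR.
byte 0: 89 XOR c2 = 4b
byte 1: 47 XOR 0d = 4a
byte 2: a3 XOR e5 = 46
byte 3: 1c XOR bc = a0
byte 4: 97 XOR 5f = c8
byte 5: ff XOR a0 = 5f
byte 6: 21 XOR de = ff
byte 7: 48 XOR fa = b2
byte 8: 78 XOR 7d = 05
byte 9: 06 XOR 15 = 13
byte 10: a7 XOR 2f = 88
byte 11: 3b XOR b2 = 89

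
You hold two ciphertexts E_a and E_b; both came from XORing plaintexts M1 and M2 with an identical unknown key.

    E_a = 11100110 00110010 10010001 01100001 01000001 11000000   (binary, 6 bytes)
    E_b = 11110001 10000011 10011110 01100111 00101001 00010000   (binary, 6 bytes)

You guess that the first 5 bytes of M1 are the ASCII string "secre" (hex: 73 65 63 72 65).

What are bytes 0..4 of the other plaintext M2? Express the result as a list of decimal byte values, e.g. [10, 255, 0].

[100, 212, 108, 116, 13]

First, E_a ⊕ E_b = (M1 ⊕ K) ⊕ (M2 ⊕ K) = M1 ⊕ M2, so the key drops out. Then M2 = (M1 ⊕ M2) ⊕ M1 over the first 5 bytes.
byte 0: (e6 ⊕ f1) ⊕ 73 = 17 ⊕ 73 = 64
byte 1: (32 ⊕ 83) ⊕ 65 = b1 ⊕ 65 = d4
byte 2: (91 ⊕ 9e) ⊕ 63 = 0f ⊕ 63 = 6c
byte 3: (61 ⊕ 67) ⊕ 72 = 06 ⊕ 72 = 74
byte 4: (41 ⊕ 29) ⊕ 65 = 68 ⊕ 65 = 0d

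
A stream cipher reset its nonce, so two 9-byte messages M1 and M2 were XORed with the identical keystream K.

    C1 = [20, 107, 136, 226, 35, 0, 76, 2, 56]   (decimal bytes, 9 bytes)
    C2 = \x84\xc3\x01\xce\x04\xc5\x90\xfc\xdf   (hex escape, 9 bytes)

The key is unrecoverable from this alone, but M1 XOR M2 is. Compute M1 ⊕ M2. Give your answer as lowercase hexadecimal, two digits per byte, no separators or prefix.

C1 ⊕ C2 = (M1 ⊕ K) ⊕ (M2 ⊕ K) = M1 ⊕ M2 — the shared key cancels under XOR.
00010100 ⊕ 10000100 = 10010000
01101011 ⊕ 11000011 = 10101000
10001000 ⊕ 00000001 = 10001001
11100010 ⊕ 11001110 = 00101100
00100011 ⊕ 00000100 = 00100111
00000000 ⊕ 11000101 = 11000101
01001100 ⊕ 10010000 = 11011100
00000010 ⊕ 11111100 = 11111110
00111000 ⊕ 11011111 = 11100111

90a8892c27c5dcfee7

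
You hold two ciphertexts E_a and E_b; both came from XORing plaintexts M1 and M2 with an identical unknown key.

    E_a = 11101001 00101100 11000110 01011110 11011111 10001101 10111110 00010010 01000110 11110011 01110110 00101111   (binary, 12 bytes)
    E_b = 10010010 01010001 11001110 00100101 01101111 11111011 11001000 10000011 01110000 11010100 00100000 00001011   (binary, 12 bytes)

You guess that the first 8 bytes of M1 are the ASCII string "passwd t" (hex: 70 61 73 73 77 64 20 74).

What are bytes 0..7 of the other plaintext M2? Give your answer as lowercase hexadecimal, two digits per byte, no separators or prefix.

0b1c7b08c71256e5

First, E_a ⊕ E_b = (M1 ⊕ K) ⊕ (M2 ⊕ K) = M1 ⊕ M2, so the key drops out. Then M2 = (M1 ⊕ M2) ⊕ M1 over the first 8 bytes.
byte 0: (e9 ⊕ 92) ⊕ 70 = 7b ⊕ 70 = 0b
byte 1: (2c ⊕ 51) ⊕ 61 = 7d ⊕ 61 = 1c
byte 2: (c6 ⊕ ce) ⊕ 73 = 08 ⊕ 73 = 7b
byte 3: (5e ⊕ 25) ⊕ 73 = 7b ⊕ 73 = 08
byte 4: (df ⊕ 6f) ⊕ 77 = b0 ⊕ 77 = c7
byte 5: (8d ⊕ fb) ⊕ 64 = 76 ⊕ 64 = 12
byte 6: (be ⊕ c8) ⊕ 20 = 76 ⊕ 20 = 56
byte 7: (12 ⊕ 83) ⊕ 74 = 91 ⊕ 74 = e5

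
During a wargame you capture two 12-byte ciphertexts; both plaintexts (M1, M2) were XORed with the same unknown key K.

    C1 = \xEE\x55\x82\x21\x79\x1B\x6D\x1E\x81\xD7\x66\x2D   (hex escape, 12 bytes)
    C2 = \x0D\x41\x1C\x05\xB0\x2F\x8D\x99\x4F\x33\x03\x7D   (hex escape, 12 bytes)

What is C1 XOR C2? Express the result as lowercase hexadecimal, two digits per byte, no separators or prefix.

e3149e24c934e087cee46550

C1 ⊕ C2 = (M1 ⊕ K) ⊕ (M2 ⊕ K) = M1 ⊕ M2 — the shared key cancels under XOR.
ee XOR 0d = e3
55 XOR 41 = 14
82 XOR 1c = 9e
21 XOR 05 = 24
79 XOR b0 = c9
1b XOR 2f = 34
6d XOR 8d = e0
1e XOR 99 = 87
81 XOR 4f = ce
d7 XOR 33 = e4
66 XOR 03 = 65
2d XOR 7d = 50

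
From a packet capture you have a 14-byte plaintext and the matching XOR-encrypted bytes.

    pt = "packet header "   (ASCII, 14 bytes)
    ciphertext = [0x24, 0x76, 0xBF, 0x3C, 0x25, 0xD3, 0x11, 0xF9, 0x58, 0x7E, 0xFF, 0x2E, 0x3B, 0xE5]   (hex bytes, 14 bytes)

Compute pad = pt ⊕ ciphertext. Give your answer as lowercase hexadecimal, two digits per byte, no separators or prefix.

5417dc5740a731913d1f9b4b49c5

Since ciphertext = pt ⊕ pad, XORing both sides with pt gives pad = pt ⊕ ciphertext.
byte 0: 112 xor  36 =  84
byte 1:  97 xor 118 =  23
byte 2:  99 xor 191 = 220
byte 3: 107 xor  60 =  87
byte 4: 101 xor  37 =  64
byte 5: 116 xor 211 = 167
byte 6:  32 xor  17 =  49
byte 7: 104 xor 249 = 145
byte 8: 101 xor  88 =  61
byte 9:  97 xor 126 =  31
byte 10: 100 xor 255 = 155
byte 11: 101 xor  46 =  75
byte 12: 114 xor  59 =  73
byte 13:  32 xor 229 = 197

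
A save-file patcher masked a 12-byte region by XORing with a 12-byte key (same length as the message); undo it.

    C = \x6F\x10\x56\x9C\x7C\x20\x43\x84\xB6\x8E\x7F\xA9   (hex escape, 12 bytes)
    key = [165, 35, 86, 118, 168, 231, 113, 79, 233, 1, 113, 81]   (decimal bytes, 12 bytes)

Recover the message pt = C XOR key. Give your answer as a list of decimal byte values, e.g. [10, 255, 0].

[202, 51, 0, 234, 212, 199, 50, 203, 95, 143, 14, 248]

111 xor 165 = 202
 16 xor  35 =  51
 86 xor  86 =   0
156 xor 118 = 234
124 xor 168 = 212
 32 xor 231 = 199
 67 xor 113 =  50
132 xor  79 = 203
182 xor 233 =  95
142 xor   1 = 143
127 xor 113 =  14
169 xor  81 = 248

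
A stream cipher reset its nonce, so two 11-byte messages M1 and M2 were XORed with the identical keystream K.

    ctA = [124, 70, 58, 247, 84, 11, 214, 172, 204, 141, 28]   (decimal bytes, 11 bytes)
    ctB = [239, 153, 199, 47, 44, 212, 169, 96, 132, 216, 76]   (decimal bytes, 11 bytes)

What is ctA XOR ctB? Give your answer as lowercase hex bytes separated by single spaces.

ctA ⊕ ctB = (M1 ⊕ K) ⊕ (M2 ⊕ K) = M1 ⊕ M2 — the shared key cancels under XOR.
byte 0: 124 ^ 239 = 147
byte 1:  70 ^ 153 = 223
byte 2:  58 ^ 199 = 253
byte 3: 247 ^  47 = 216
byte 4:  84 ^  44 = 120
byte 5:  11 ^ 212 = 223
byte 6: 214 ^ 169 = 127
byte 7: 172 ^  96 = 204
byte 8: 204 ^ 132 =  72
byte 9: 141 ^ 216 =  85
byte 10:  28 ^  76 =  80

93 df fd d8 78 df 7f cc 48 55 50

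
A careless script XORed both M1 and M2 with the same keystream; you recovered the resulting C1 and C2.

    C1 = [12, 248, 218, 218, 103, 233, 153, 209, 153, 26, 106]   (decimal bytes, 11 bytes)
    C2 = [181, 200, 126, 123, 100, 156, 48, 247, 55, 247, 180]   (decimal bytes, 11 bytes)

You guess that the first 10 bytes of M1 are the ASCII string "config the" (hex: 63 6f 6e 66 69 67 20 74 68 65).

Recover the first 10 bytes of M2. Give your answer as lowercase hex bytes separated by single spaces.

First, C1 ⊕ C2 = (M1 ⊕ K) ⊕ (M2 ⊕ K) = M1 ⊕ M2, so the key drops out. Then M2 = (M1 ⊕ M2) ⊕ M1 over the first 10 bytes.
byte 0: (0c xor b5) xor 63 = b9 xor 63 = da
byte 1: (f8 xor c8) xor 6f = 30 xor 6f = 5f
byte 2: (da xor 7e) xor 6e = a4 xor 6e = ca
byte 3: (da xor 7b) xor 66 = a1 xor 66 = c7
byte 4: (67 xor 64) xor 69 = 03 xor 69 = 6a
byte 5: (e9 xor 9c) xor 67 = 75 xor 67 = 12
byte 6: (99 xor 30) xor 20 = a9 xor 20 = 89
byte 7: (d1 xor f7) xor 74 = 26 xor 74 = 52
byte 8: (99 xor 37) xor 68 = ae xor 68 = c6
byte 9: (1a xor f7) xor 65 = ed xor 65 = 88

da 5f ca c7 6a 12 89 52 c6 88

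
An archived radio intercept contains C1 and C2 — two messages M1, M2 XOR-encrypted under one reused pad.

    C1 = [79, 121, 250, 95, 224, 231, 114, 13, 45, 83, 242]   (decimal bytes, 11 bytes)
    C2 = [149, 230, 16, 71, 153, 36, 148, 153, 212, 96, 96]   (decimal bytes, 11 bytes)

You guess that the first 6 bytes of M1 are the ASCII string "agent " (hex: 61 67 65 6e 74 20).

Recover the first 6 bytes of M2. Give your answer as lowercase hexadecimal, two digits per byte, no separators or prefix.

First, C1 ⊕ C2 = (M1 ⊕ K) ⊕ (M2 ⊕ K) = M1 ⊕ M2, so the key drops out. Then M2 = (M1 ⊕ M2) ⊕ M1 over the first 6 bytes.
byte 0: (4f XOR 95) XOR 61 = da XOR 61 = bb
byte 1: (79 XOR e6) XOR 67 = 9f XOR 67 = f8
byte 2: (fa XOR 10) XOR 65 = ea XOR 65 = 8f
byte 3: (5f XOR 47) XOR 6e = 18 XOR 6e = 76
byte 4: (e0 XOR 99) XOR 74 = 79 XOR 74 = 0d
byte 5: (e7 XOR 24) XOR 20 = c3 XOR 20 = e3

bbf88f760de3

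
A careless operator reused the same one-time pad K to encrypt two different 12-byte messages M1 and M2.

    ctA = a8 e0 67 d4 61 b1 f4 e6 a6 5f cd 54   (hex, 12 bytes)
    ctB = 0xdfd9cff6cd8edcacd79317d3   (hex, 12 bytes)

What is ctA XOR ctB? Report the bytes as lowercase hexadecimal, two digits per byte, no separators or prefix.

7739a822ac3f284a71ccda87

ctA ⊕ ctB = (M1 ⊕ K) ⊕ (M2 ⊕ K) = M1 ⊕ M2 — the shared key cancels under XOR.
a8 XOR df = 77
e0 XOR d9 = 39
67 XOR cf = a8
d4 XOR f6 = 22
61 XOR cd = ac
b1 XOR 8e = 3f
f4 XOR dc = 28
e6 XOR ac = 4a
a6 XOR d7 = 71
5f XOR 93 = cc
cd XOR 17 = da
54 XOR d3 = 87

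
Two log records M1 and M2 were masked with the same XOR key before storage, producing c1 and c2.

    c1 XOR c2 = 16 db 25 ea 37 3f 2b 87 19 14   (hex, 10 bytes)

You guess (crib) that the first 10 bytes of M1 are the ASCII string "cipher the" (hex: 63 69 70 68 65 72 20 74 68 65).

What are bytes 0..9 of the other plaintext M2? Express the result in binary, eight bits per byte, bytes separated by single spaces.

Since c1 ⊕ c2 = M1 ⊕ M2, XORing with the guessed M1 bytes yields the corresponding M2 bytes: M2 = (c1 ⊕ c2) ⊕ M1.
 22 xor  99 = 117
219 xor 105 = 178
 37 xor 112 =  85
234 xor 104 = 130
 55 xor 101 =  82
 63 xor 114 =  77
 43 xor  32 =  11
135 xor 116 = 243
 25 xor 104 = 113
 20 xor 101 = 113

01110101 10110010 01010101 10000010 01010010 01001101 00001011 11110011 01110001 01110001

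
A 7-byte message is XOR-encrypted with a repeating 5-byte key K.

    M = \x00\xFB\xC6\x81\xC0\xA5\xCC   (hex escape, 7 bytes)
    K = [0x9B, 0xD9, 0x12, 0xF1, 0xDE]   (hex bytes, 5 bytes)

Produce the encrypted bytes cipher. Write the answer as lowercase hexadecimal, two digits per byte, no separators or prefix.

The 5-byte key repeats, so the effective keystream is 9b d9 12 f1 de 9b d9.
byte 0: 00 xor 9b = 9b
byte 1: fb xor d9 = 22
byte 2: c6 xor 12 = d4
byte 3: 81 xor f1 = 70
byte 4: c0 xor de = 1e
byte 5: a5 xor 9b = 3e
byte 6: cc xor d9 = 15

9b22d4701e3e15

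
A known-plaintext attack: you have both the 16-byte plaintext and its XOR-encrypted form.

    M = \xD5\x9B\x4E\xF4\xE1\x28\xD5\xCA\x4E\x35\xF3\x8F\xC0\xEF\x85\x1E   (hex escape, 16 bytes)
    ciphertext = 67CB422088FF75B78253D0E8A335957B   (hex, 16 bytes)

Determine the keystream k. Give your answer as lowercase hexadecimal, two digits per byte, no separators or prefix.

b2500cd469d7a07dcc66236763da1065

Since ciphertext = M ⊕ k, XORing both sides with M gives k = M ⊕ ciphertext.
d5 ^ 67 = b2
9b ^ cb = 50
4e ^ 42 = 0c
f4 ^ 20 = d4
e1 ^ 88 = 69
28 ^ ff = d7
d5 ^ 75 = a0
ca ^ b7 = 7d
4e ^ 82 = cc
35 ^ 53 = 66
f3 ^ d0 = 23
8f ^ e8 = 67
c0 ^ a3 = 63
ef ^ 35 = da
85 ^ 95 = 10
1e ^ 7b = 65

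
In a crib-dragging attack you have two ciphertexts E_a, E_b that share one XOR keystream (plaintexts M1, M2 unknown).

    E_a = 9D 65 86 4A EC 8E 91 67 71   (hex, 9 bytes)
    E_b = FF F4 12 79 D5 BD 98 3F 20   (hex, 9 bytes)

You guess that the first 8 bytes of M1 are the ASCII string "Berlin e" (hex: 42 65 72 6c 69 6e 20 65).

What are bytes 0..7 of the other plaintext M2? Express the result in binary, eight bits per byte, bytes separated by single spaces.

First, E_a ⊕ E_b = (M1 ⊕ K) ⊕ (M2 ⊕ K) = M1 ⊕ M2, so the key drops out. Then M2 = (M1 ⊕ M2) ⊕ M1 over the first 8 bytes.
byte 0: (9d ⊕ ff) ⊕ 42 = 62 ⊕ 42 = 20
byte 1: (65 ⊕ f4) ⊕ 65 = 91 ⊕ 65 = f4
byte 2: (86 ⊕ 12) ⊕ 72 = 94 ⊕ 72 = e6
byte 3: (4a ⊕ 79) ⊕ 6c = 33 ⊕ 6c = 5f
byte 4: (ec ⊕ d5) ⊕ 69 = 39 ⊕ 69 = 50
byte 5: (8e ⊕ bd) ⊕ 6e = 33 ⊕ 6e = 5d
byte 6: (91 ⊕ 98) ⊕ 20 = 09 ⊕ 20 = 29
byte 7: (67 ⊕ 3f) ⊕ 65 = 58 ⊕ 65 = 3d

00100000 11110100 11100110 01011111 01010000 01011101 00101001 00111101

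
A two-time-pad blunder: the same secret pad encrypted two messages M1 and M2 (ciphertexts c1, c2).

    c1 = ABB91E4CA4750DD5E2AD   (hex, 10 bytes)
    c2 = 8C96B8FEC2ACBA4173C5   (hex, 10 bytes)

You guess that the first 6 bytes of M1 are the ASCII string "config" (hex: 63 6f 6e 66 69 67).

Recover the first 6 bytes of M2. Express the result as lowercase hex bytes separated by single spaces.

First, c1 ⊕ c2 = (M1 ⊕ K) ⊕ (M2 ⊕ K) = M1 ⊕ M2, so the key drops out. Then M2 = (M1 ⊕ M2) ⊕ M1 over the first 6 bytes.
byte 0: (ab XOR 8c) XOR 63 = 27 XOR 63 = 44
byte 1: (b9 XOR 96) XOR 6f = 2f XOR 6f = 40
byte 2: (1e XOR b8) XOR 6e = a6 XOR 6e = c8
byte 3: (4c XOR fe) XOR 66 = b2 XOR 66 = d4
byte 4: (a4 XOR c2) XOR 69 = 66 XOR 69 = 0f
byte 5: (75 XOR ac) XOR 67 = d9 XOR 67 = be

44 40 c8 d4 0f be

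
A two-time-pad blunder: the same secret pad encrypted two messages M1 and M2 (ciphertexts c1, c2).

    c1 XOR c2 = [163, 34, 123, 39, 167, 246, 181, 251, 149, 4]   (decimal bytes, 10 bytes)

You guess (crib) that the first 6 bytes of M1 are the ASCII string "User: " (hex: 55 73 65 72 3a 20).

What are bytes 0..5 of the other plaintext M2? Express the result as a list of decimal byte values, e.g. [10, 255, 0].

Since c1 ⊕ c2 = M1 ⊕ M2, XORing with the guessed M1 bytes yields the corresponding M2 bytes: M2 = (c1 ⊕ c2) ⊕ M1.
a3 XOR 55 = f6
22 XOR 73 = 51
7b XOR 65 = 1e
27 XOR 72 = 55
a7 XOR 3a = 9d
f6 XOR 20 = d6

[246, 81, 30, 85, 157, 214]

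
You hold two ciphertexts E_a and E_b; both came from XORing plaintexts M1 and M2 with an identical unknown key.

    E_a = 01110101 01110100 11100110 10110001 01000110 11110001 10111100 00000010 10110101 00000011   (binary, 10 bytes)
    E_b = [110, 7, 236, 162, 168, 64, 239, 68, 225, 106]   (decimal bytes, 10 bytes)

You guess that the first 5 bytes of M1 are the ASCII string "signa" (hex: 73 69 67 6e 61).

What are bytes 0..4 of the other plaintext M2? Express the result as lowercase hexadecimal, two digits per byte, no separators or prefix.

First, E_a ⊕ E_b = (M1 ⊕ K) ⊕ (M2 ⊕ K) = M1 ⊕ M2, so the key drops out. Then M2 = (M1 ⊕ M2) ⊕ M1 over the first 5 bytes.
byte 0: (75 xor 6e) xor 73 = 1b xor 73 = 68
byte 1: (74 xor 07) xor 69 = 73 xor 69 = 1a
byte 2: (e6 xor ec) xor 67 = 0a xor 67 = 6d
byte 3: (b1 xor a2) xor 6e = 13 xor 6e = 7d
byte 4: (46 xor a8) xor 61 = ee xor 61 = 8f

681a6d7d8f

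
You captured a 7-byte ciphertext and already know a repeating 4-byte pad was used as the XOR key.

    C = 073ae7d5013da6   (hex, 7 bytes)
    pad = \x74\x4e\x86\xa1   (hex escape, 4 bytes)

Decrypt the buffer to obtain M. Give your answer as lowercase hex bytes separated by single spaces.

The 4-byte key repeats, so the effective keystream is 74 4e 86 a1 74 4e 86.
byte 0:   7 XOR 116 = 115
byte 1:  58 XOR  78 = 116
byte 2: 231 XOR 134 =  97
byte 3: 213 XOR 161 = 116
byte 4:   1 XOR 116 = 117
byte 5:  61 XOR  78 = 115
byte 6: 166 XOR 134 =  32

73 74 61 74 75 73 20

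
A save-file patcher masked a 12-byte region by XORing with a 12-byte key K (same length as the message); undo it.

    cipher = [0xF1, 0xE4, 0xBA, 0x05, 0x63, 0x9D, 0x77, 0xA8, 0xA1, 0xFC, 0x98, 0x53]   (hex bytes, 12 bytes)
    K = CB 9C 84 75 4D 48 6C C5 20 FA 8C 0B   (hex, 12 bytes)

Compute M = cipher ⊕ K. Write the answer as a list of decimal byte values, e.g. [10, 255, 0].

XOR is its own inverse, so applying the key byte-wise gives the result directly.
byte 0: f1 xor cb = 3a
byte 1: e4 xor 9c = 78
byte 2: ba xor 84 = 3e
byte 3: 05 xor 75 = 70
byte 4: 63 xor 4d = 2e
byte 5: 9d xor 48 = d5
byte 6: 77 xor 6c = 1b
byte 7: a8 xor c5 = 6d
byte 8: a1 xor 20 = 81
byte 9: fc xor fa = 06
byte 10: 98 xor 8c = 14
byte 11: 53 xor 0b = 58

[58, 120, 62, 112, 46, 213, 27, 109, 129, 6, 20, 88]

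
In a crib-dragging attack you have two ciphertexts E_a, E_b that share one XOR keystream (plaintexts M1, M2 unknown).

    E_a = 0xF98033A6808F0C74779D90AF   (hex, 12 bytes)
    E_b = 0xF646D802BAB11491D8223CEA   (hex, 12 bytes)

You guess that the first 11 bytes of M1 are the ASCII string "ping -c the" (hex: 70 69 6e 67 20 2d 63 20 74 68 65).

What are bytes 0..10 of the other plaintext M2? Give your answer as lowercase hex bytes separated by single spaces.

7f af 85 c3 1a 13 7b c5 db d7 c9

First, E_a ⊕ E_b = (M1 ⊕ K) ⊕ (M2 ⊕ K) = M1 ⊕ M2, so the key drops out. Then M2 = (M1 ⊕ M2) ⊕ M1 over the first 11 bytes.
byte 0: (f9 XOR f6) XOR 70 = 0f XOR 70 = 7f
byte 1: (80 XOR 46) XOR 69 = c6 XOR 69 = af
byte 2: (33 XOR d8) XOR 6e = eb XOR 6e = 85
byte 3: (a6 XOR 02) XOR 67 = a4 XOR 67 = c3
byte 4: (80 XOR ba) XOR 20 = 3a XOR 20 = 1a
byte 5: (8f XOR b1) XOR 2d = 3e XOR 2d = 13
byte 6: (0c XOR 14) XOR 63 = 18 XOR 63 = 7b
byte 7: (74 XOR 91) XOR 20 = e5 XOR 20 = c5
byte 8: (77 XOR d8) XOR 74 = af XOR 74 = db
byte 9: (9d XOR 22) XOR 68 = bf XOR 68 = d7
byte 10: (90 XOR 3c) XOR 65 = ac XOR 65 = c9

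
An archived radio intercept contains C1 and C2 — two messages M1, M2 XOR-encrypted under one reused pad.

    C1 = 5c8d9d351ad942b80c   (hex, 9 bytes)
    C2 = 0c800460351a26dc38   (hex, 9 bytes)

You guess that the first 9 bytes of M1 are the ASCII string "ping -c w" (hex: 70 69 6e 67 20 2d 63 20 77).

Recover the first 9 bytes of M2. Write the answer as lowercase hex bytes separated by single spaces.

First, C1 ⊕ C2 = (M1 ⊕ K) ⊕ (M2 ⊕ K) = M1 ⊕ M2, so the key drops out. Then M2 = (M1 ⊕ M2) ⊕ M1 over the first 9 bytes.
byte 0: (5c ^ 0c) ^ 70 = 50 ^ 70 = 20
byte 1: (8d ^ 80) ^ 69 = 0d ^ 69 = 64
byte 2: (9d ^ 04) ^ 6e = 99 ^ 6e = f7
byte 3: (35 ^ 60) ^ 67 = 55 ^ 67 = 32
byte 4: (1a ^ 35) ^ 20 = 2f ^ 20 = 0f
byte 5: (d9 ^ 1a) ^ 2d = c3 ^ 2d = ee
byte 6: (42 ^ 26) ^ 63 = 64 ^ 63 = 07
byte 7: (b8 ^ dc) ^ 20 = 64 ^ 20 = 44
byte 8: (0c ^ 38) ^ 77 = 34 ^ 77 = 43

20 64 f7 32 0f ee 07 44 43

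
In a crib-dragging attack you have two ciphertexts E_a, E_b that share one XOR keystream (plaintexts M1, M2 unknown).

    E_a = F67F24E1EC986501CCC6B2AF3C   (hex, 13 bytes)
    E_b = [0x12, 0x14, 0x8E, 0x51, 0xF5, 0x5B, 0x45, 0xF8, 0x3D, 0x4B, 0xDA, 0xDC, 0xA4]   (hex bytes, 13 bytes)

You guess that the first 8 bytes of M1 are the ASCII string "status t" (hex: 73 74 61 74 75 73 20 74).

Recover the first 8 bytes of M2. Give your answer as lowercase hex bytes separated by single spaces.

97 1f cb c4 6c b0 00 8d

First, E_a ⊕ E_b = (M1 ⊕ K) ⊕ (M2 ⊕ K) = M1 ⊕ M2, so the key drops out. Then M2 = (M1 ⊕ M2) ⊕ M1 over the first 8 bytes.
byte 0: (f6 XOR 12) XOR 73 = e4 XOR 73 = 97
byte 1: (7f XOR 14) XOR 74 = 6b XOR 74 = 1f
byte 2: (24 XOR 8e) XOR 61 = aa XOR 61 = cb
byte 3: (e1 XOR 51) XOR 74 = b0 XOR 74 = c4
byte 4: (ec XOR f5) XOR 75 = 19 XOR 75 = 6c
byte 5: (98 XOR 5b) XOR 73 = c3 XOR 73 = b0
byte 6: (65 XOR 45) XOR 20 = 20 XOR 20 = 00
byte 7: (01 XOR f8) XOR 74 = f9 XOR 74 = 8d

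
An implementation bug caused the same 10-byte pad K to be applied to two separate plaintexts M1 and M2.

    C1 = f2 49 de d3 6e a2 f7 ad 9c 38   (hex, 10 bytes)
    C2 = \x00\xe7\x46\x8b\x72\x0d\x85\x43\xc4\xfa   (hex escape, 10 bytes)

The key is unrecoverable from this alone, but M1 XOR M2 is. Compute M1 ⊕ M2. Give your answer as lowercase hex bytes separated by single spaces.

f2 ae 98 58 1c af 72 ee 58 c2

C1 ⊕ C2 = (M1 ⊕ K) ⊕ (M2 ⊕ K) = M1 ⊕ M2 — the shared key cancels under XOR.
11110010 ^ 00000000 = 11110010
01001001 ^ 11100111 = 10101110
11011110 ^ 01000110 = 10011000
11010011 ^ 10001011 = 01011000
01101110 ^ 01110010 = 00011100
10100010 ^ 00001101 = 10101111
11110111 ^ 10000101 = 01110010
10101101 ^ 01000011 = 11101110
10011100 ^ 11000100 = 01011000
00111000 ^ 11111010 = 11000010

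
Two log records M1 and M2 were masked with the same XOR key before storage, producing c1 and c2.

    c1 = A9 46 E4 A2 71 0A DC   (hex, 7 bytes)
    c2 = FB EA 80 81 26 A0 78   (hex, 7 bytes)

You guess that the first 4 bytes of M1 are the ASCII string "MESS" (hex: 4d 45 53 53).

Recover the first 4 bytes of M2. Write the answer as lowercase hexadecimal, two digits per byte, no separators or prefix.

1fe93770

First, c1 ⊕ c2 = (M1 ⊕ K) ⊕ (M2 ⊕ K) = M1 ⊕ M2, so the key drops out. Then M2 = (M1 ⊕ M2) ⊕ M1 over the first 4 bytes.
byte 0: (a9 xor fb) xor 4d = 52 xor 4d = 1f
byte 1: (46 xor ea) xor 45 = ac xor 45 = e9
byte 2: (e4 xor 80) xor 53 = 64 xor 53 = 37
byte 3: (a2 xor 81) xor 53 = 23 xor 53 = 70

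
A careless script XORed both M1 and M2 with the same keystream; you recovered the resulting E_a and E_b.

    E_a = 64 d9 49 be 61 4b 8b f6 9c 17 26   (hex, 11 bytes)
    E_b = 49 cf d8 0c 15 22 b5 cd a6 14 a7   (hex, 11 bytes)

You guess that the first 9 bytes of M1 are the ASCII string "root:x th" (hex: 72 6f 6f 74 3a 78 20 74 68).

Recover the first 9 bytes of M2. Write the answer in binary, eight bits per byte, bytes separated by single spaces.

First, E_a ⊕ E_b = (M1 ⊕ K) ⊕ (M2 ⊕ K) = M1 ⊕ M2, so the key drops out. Then M2 = (M1 ⊕ M2) ⊕ M1 over the first 9 bytes.
byte 0: (64 ^ 49) ^ 72 = 2d ^ 72 = 5f
byte 1: (d9 ^ cf) ^ 6f = 16 ^ 6f = 79
byte 2: (49 ^ d8) ^ 6f = 91 ^ 6f = fe
byte 3: (be ^ 0c) ^ 74 = b2 ^ 74 = c6
byte 4: (61 ^ 15) ^ 3a = 74 ^ 3a = 4e
byte 5: (4b ^ 22) ^ 78 = 69 ^ 78 = 11
byte 6: (8b ^ b5) ^ 20 = 3e ^ 20 = 1e
byte 7: (f6 ^ cd) ^ 74 = 3b ^ 74 = 4f
byte 8: (9c ^ a6) ^ 68 = 3a ^ 68 = 52

01011111 01111001 11111110 11000110 01001110 00010001 00011110 01001111 01010010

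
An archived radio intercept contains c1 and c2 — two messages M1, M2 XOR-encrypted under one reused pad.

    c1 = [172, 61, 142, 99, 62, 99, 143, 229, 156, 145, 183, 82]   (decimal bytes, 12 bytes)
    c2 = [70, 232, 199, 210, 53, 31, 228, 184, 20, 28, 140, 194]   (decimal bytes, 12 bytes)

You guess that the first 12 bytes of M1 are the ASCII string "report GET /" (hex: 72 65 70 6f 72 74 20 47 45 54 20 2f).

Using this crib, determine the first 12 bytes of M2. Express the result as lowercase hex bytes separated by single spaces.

First, c1 ⊕ c2 = (M1 ⊕ K) ⊕ (M2 ⊕ K) = M1 ⊕ M2, so the key drops out. Then M2 = (M1 ⊕ M2) ⊕ M1 over the first 12 bytes.
byte 0: (ac ⊕ 46) ⊕ 72 = ea ⊕ 72 = 98
byte 1: (3d ⊕ e8) ⊕ 65 = d5 ⊕ 65 = b0
byte 2: (8e ⊕ c7) ⊕ 70 = 49 ⊕ 70 = 39
byte 3: (63 ⊕ d2) ⊕ 6f = b1 ⊕ 6f = de
byte 4: (3e ⊕ 35) ⊕ 72 = 0b ⊕ 72 = 79
byte 5: (63 ⊕ 1f) ⊕ 74 = 7c ⊕ 74 = 08
byte 6: (8f ⊕ e4) ⊕ 20 = 6b ⊕ 20 = 4b
byte 7: (e5 ⊕ b8) ⊕ 47 = 5d ⊕ 47 = 1a
byte 8: (9c ⊕ 14) ⊕ 45 = 88 ⊕ 45 = cd
byte 9: (91 ⊕ 1c) ⊕ 54 = 8d ⊕ 54 = d9
byte 10: (b7 ⊕ 8c) ⊕ 20 = 3b ⊕ 20 = 1b
byte 11: (52 ⊕ c2) ⊕ 2f = 90 ⊕ 2f = bf

98 b0 39 de 79 08 4b 1a cd d9 1b bf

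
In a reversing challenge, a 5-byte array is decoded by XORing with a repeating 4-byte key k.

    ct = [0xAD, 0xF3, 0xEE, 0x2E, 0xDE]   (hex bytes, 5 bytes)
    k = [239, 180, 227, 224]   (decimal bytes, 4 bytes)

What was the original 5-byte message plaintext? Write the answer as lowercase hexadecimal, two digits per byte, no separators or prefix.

42470dce31

The 4-byte key repeats, so the effective keystream is ef b4 e3 e0 ef.
byte 0: ad XOR ef = 42
byte 1: f3 XOR b4 = 47
byte 2: ee XOR e3 = 0d
byte 3: 2e XOR e0 = ce
byte 4: de XOR ef = 31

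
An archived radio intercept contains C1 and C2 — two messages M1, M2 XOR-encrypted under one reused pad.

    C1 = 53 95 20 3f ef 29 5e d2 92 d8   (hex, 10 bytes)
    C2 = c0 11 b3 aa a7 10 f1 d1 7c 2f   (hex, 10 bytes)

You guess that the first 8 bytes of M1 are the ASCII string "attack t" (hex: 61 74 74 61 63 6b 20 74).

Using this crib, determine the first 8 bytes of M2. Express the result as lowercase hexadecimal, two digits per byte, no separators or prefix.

First, C1 ⊕ C2 = (M1 ⊕ K) ⊕ (M2 ⊕ K) = M1 ⊕ M2, so the key drops out. Then M2 = (M1 ⊕ M2) ⊕ M1 over the first 8 bytes.
byte 0: (53 ⊕ c0) ⊕ 61 = 93 ⊕ 61 = f2
byte 1: (95 ⊕ 11) ⊕ 74 = 84 ⊕ 74 = f0
byte 2: (20 ⊕ b3) ⊕ 74 = 93 ⊕ 74 = e7
byte 3: (3f ⊕ aa) ⊕ 61 = 95 ⊕ 61 = f4
byte 4: (ef ⊕ a7) ⊕ 63 = 48 ⊕ 63 = 2b
byte 5: (29 ⊕ 10) ⊕ 6b = 39 ⊕ 6b = 52
byte 6: (5e ⊕ f1) ⊕ 20 = af ⊕ 20 = 8f
byte 7: (d2 ⊕ d1) ⊕ 74 = 03 ⊕ 74 = 77

f2f0e7f42b528f77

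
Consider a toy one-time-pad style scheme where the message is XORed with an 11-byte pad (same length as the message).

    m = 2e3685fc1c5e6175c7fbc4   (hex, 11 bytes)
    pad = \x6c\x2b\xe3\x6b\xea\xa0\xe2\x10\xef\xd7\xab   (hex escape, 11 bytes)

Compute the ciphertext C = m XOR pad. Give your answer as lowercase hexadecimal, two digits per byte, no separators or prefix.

XOR is its own inverse, so applying the key byte-wise gives the result directly.
 46 xor 108 =  66
 54 xor  43 =  29
133 xor 227 = 102
252 xor 107 = 151
 28 xor 234 = 246
 94 xor 160 = 254
 97 xor 226 = 131
117 xor  16 = 101
199 xor 239 =  40
251 xor 215 =  44
196 xor 171 = 111

421d6697f6fe8365282c6f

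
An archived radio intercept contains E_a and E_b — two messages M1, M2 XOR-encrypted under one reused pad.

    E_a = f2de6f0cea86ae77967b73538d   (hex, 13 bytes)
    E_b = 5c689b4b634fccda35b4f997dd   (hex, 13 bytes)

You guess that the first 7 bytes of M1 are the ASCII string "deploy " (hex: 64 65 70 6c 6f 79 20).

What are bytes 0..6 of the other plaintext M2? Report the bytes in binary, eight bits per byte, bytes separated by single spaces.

First, E_a ⊕ E_b = (M1 ⊕ K) ⊕ (M2 ⊕ K) = M1 ⊕ M2, so the key drops out. Then M2 = (M1 ⊕ M2) ⊕ M1 over the first 7 bytes.
byte 0: (f2 XOR 5c) XOR 64 = ae XOR 64 = ca
byte 1: (de XOR 68) XOR 65 = b6 XOR 65 = d3
byte 2: (6f XOR 9b) XOR 70 = f4 XOR 70 = 84
byte 3: (0c XOR 4b) XOR 6c = 47 XOR 6c = 2b
byte 4: (ea XOR 63) XOR 6f = 89 XOR 6f = e6
byte 5: (86 XOR 4f) XOR 79 = c9 XOR 79 = b0
byte 6: (ae XOR cc) XOR 20 = 62 XOR 20 = 42

11001010 11010011 10000100 00101011 11100110 10110000 01000010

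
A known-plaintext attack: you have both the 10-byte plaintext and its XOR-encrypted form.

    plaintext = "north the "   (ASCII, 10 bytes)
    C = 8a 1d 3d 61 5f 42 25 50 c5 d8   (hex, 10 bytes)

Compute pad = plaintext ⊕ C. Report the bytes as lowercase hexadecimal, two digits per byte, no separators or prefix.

e4724f1537625138a0f8

Since C = plaintext ⊕ pad, XORing both sides with plaintext gives pad = plaintext ⊕ C.
byte 0: 6e xor 8a = e4
byte 1: 6f xor 1d = 72
byte 2: 72 xor 3d = 4f
byte 3: 74 xor 61 = 15
byte 4: 68 xor 5f = 37
byte 5: 20 xor 42 = 62
byte 6: 74 xor 25 = 51
byte 7: 68 xor 50 = 38
byte 8: 65 xor c5 = a0
byte 9: 20 xor d8 = f8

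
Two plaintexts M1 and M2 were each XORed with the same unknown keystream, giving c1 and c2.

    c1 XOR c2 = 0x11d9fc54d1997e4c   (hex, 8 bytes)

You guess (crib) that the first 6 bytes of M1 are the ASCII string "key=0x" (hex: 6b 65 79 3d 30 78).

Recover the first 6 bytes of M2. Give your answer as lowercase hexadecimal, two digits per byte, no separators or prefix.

Since c1 ⊕ c2 = M1 ⊕ M2, XORing with the guessed M1 bytes yields the corresponding M2 bytes: M2 = (c1 ⊕ c2) ⊕ M1.
byte 0: 00010001 ^ 01101011 = 01111010
byte 1: 11011001 ^ 01100101 = 10111100
byte 2: 11111100 ^ 01111001 = 10000101
byte 3: 01010100 ^ 00111101 = 01101001
byte 4: 11010001 ^ 00110000 = 11100001
byte 5: 10011001 ^ 01111000 = 11100001

7abc8569e1e1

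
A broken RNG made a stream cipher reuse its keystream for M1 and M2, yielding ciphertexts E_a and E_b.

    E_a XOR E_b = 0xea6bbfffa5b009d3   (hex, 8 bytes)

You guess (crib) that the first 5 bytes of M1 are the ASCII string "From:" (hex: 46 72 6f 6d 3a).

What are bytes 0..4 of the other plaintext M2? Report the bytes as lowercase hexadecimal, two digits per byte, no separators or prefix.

ac19d0929f

Since E_a ⊕ E_b = M1 ⊕ M2, XORing with the guessed M1 bytes yields the corresponding M2 bytes: M2 = (E_a ⊕ E_b) ⊕ M1.
ea ^ 46 = ac
6b ^ 72 = 19
bf ^ 6f = d0
ff ^ 6d = 92
a5 ^ 3a = 9f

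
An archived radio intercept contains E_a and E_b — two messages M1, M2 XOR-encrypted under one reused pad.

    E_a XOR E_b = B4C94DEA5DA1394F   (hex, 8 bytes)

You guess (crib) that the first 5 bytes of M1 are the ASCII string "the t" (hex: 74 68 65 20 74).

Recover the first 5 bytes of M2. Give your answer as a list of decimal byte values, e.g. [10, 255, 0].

Since E_a ⊕ E_b = M1 ⊕ M2, XORing with the guessed M1 bytes yields the corresponding M2 bytes: M2 = (E_a ⊕ E_b) ⊕ M1.
b4 ^ 74 = c0
c9 ^ 68 = a1
4d ^ 65 = 28
ea ^ 20 = ca
5d ^ 74 = 29

[192, 161, 40, 202, 41]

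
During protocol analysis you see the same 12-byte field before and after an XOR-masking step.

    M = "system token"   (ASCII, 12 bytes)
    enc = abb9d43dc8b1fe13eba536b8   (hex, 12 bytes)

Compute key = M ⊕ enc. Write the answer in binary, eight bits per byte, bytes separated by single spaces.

Since enc = M ⊕ key, XORing both sides with M gives key = M ⊕ enc.
01110011 xor 10101011 = 11011000
01111001 xor 10111001 = 11000000
01110011 xor 11010100 = 10100111
01110100 xor 00111101 = 01001001
01100101 xor 11001000 = 10101101
01101101 xor 10110001 = 11011100
00100000 xor 11111110 = 11011110
01110100 xor 00010011 = 01100111
01101111 xor 11101011 = 10000100
01101011 xor 10100101 = 11001110
01100101 xor 00110110 = 01010011
01101110 xor 10111000 = 11010110

11011000 11000000 10100111 01001001 10101101 11011100 11011110 01100111 10000100 11001110 01010011 11010110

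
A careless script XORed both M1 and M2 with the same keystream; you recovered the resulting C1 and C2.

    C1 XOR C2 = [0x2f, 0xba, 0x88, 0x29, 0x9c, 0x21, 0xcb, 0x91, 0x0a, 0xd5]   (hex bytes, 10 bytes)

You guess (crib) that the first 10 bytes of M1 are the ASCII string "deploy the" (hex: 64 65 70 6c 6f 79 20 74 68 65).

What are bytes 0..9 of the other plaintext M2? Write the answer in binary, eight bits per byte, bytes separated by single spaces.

Since C1 ⊕ C2 = M1 ⊕ M2, XORing with the guessed M1 bytes yields the corresponding M2 bytes: M2 = (C1 ⊕ C2) ⊕ M1.
2f ⊕ 64 = 4b
ba ⊕ 65 = df
88 ⊕ 70 = f8
29 ⊕ 6c = 45
9c ⊕ 6f = f3
21 ⊕ 79 = 58
cb ⊕ 20 = eb
91 ⊕ 74 = e5
0a ⊕ 68 = 62
d5 ⊕ 65 = b0

01001011 11011111 11111000 01000101 11110011 01011000 11101011 11100101 01100010 10110000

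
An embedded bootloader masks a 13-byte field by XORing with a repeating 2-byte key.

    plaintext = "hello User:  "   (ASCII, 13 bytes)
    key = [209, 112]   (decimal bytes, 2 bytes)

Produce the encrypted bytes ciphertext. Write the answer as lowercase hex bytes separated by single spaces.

b9 15 bd 1c be 50 84 03 b4 02 eb 50 f1

The 2-byte key repeats, so the effective keystream is d1 70 d1 70 d1 70 d1 70 d1 70 d1 70 d1.
byte 0: 68 xor d1 = b9
byte 1: 65 xor 70 = 15
byte 2: 6c xor d1 = bd
byte 3: 6c xor 70 = 1c
byte 4: 6f xor d1 = be
byte 5: 20 xor 70 = 50
byte 6: 55 xor d1 = 84
byte 7: 73 xor 70 = 03
byte 8: 65 xor d1 = b4
byte 9: 72 xor 70 = 02
byte 10: 3a xor d1 = eb
byte 11: 20 xor 70 = 50
byte 12: 20 xor d1 = f1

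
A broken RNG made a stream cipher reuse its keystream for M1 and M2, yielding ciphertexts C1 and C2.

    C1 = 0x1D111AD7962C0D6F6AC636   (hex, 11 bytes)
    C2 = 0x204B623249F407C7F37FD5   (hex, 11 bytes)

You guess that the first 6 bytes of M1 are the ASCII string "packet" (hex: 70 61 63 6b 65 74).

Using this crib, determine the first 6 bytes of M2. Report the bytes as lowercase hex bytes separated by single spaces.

First, C1 ⊕ C2 = (M1 ⊕ K) ⊕ (M2 ⊕ K) = M1 ⊕ M2, so the key drops out. Then M2 = (M1 ⊕ M2) ⊕ M1 over the first 6 bytes.
byte 0: (1d ^ 20) ^ 70 = 3d ^ 70 = 4d
byte 1: (11 ^ 4b) ^ 61 = 5a ^ 61 = 3b
byte 2: (1a ^ 62) ^ 63 = 78 ^ 63 = 1b
byte 3: (d7 ^ 32) ^ 6b = e5 ^ 6b = 8e
byte 4: (96 ^ 49) ^ 65 = df ^ 65 = ba
byte 5: (2c ^ f4) ^ 74 = d8 ^ 74 = ac

4d 3b 1b 8e ba ac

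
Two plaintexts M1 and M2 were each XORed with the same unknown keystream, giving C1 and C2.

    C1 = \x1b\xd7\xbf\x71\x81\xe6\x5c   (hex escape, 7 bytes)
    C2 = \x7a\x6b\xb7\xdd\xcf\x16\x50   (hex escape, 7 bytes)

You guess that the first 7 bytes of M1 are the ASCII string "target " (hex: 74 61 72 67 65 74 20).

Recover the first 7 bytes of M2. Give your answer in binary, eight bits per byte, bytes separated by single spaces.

00010101 11011101 01111010 11001011 00101011 10000100 00101100

First, C1 ⊕ C2 = (M1 ⊕ K) ⊕ (M2 ⊕ K) = M1 ⊕ M2, so the key drops out. Then M2 = (M1 ⊕ M2) ⊕ M1 over the first 7 bytes.
byte 0: (1b ⊕ 7a) ⊕ 74 = 61 ⊕ 74 = 15
byte 1: (d7 ⊕ 6b) ⊕ 61 = bc ⊕ 61 = dd
byte 2: (bf ⊕ b7) ⊕ 72 = 08 ⊕ 72 = 7a
byte 3: (71 ⊕ dd) ⊕ 67 = ac ⊕ 67 = cb
byte 4: (81 ⊕ cf) ⊕ 65 = 4e ⊕ 65 = 2b
byte 5: (e6 ⊕ 16) ⊕ 74 = f0 ⊕ 74 = 84
byte 6: (5c ⊕ 50) ⊕ 20 = 0c ⊕ 20 = 2c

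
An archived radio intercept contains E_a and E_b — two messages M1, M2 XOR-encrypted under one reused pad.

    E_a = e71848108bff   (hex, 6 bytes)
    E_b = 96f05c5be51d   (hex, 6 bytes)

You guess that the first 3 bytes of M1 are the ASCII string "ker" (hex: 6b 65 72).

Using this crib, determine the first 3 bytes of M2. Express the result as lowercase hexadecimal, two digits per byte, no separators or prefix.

First, E_a ⊕ E_b = (M1 ⊕ K) ⊕ (M2 ⊕ K) = M1 ⊕ M2, so the key drops out. Then M2 = (M1 ⊕ M2) ⊕ M1 over the first 3 bytes.
byte 0: (e7 ⊕ 96) ⊕ 6b = 71 ⊕ 6b = 1a
byte 1: (18 ⊕ f0) ⊕ 65 = e8 ⊕ 65 = 8d
byte 2: (48 ⊕ 5c) ⊕ 72 = 14 ⊕ 72 = 66

1a8d66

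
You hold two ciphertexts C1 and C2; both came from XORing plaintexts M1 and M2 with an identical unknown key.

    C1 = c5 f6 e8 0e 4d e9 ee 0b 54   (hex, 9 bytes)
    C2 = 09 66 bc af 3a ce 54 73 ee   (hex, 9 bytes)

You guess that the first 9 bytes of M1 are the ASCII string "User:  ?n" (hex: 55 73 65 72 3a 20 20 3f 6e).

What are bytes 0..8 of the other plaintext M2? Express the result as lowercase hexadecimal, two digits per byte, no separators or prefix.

99e331d34d079a47d4

First, C1 ⊕ C2 = (M1 ⊕ K) ⊕ (M2 ⊕ K) = M1 ⊕ M2, so the key drops out. Then M2 = (M1 ⊕ M2) ⊕ M1 over the first 9 bytes.
byte 0: (c5 XOR 09) XOR 55 = cc XOR 55 = 99
byte 1: (f6 XOR 66) XOR 73 = 90 XOR 73 = e3
byte 2: (e8 XOR bc) XOR 65 = 54 XOR 65 = 31
byte 3: (0e XOR af) XOR 72 = a1 XOR 72 = d3
byte 4: (4d XOR 3a) XOR 3a = 77 XOR 3a = 4d
byte 5: (e9 XOR ce) XOR 20 = 27 XOR 20 = 07
byte 6: (ee XOR 54) XOR 20 = ba XOR 20 = 9a
byte 7: (0b XOR 73) XOR 3f = 78 XOR 3f = 47
byte 8: (54 XOR ee) XOR 6e = ba XOR 6e = d4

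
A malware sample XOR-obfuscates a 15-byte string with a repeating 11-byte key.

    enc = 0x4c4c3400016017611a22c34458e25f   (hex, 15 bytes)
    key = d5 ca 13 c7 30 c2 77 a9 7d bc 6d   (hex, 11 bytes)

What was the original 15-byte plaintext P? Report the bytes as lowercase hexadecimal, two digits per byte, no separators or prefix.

The 11-byte key repeats, so the effective keystream is d5 ca 13 c7 30 c2 77 a9 7d bc 6d d5 ca 13 c7.
byte 0: 4c ⊕ d5 = 99
byte 1: 4c ⊕ ca = 86
byte 2: 34 ⊕ 13 = 27
byte 3: 00 ⊕ c7 = c7
byte 4: 01 ⊕ 30 = 31
byte 5: 60 ⊕ c2 = a2
byte 6: 17 ⊕ 77 = 60
byte 7: 61 ⊕ a9 = c8
byte 8: 1a ⊕ 7d = 67
byte 9: 22 ⊕ bc = 9e
byte 10: c3 ⊕ 6d = ae
byte 11: 44 ⊕ d5 = 91
byte 12: 58 ⊕ ca = 92
byte 13: e2 ⊕ 13 = f1
byte 14: 5f ⊕ c7 = 98

998627c731a260c8679eae9192f198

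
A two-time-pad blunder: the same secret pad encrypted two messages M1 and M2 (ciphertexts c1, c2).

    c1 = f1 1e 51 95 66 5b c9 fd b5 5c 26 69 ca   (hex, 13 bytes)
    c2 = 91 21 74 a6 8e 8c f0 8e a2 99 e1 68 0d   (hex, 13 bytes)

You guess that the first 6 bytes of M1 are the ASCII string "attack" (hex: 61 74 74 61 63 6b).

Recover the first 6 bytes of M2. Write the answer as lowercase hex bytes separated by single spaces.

First, c1 ⊕ c2 = (M1 ⊕ K) ⊕ (M2 ⊕ K) = M1 ⊕ M2, so the key drops out. Then M2 = (M1 ⊕ M2) ⊕ M1 over the first 6 bytes.
byte 0: (f1 xor 91) xor 61 = 60 xor 61 = 01
byte 1: (1e xor 21) xor 74 = 3f xor 74 = 4b
byte 2: (51 xor 74) xor 74 = 25 xor 74 = 51
byte 3: (95 xor a6) xor 61 = 33 xor 61 = 52
byte 4: (66 xor 8e) xor 63 = e8 xor 63 = 8b
byte 5: (5b xor 8c) xor 6b = d7 xor 6b = bc

01 4b 51 52 8b bc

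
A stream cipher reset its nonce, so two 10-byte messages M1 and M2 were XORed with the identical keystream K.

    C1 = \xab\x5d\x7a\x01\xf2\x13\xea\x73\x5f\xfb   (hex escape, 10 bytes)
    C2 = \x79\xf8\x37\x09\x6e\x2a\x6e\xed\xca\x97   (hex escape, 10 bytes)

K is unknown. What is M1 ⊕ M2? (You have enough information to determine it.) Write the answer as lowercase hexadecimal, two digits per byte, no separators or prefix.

C1 ⊕ C2 = (M1 ⊕ K) ⊕ (M2 ⊕ K) = M1 ⊕ M2 — the shared key cancels under XOR.
10101011 ⊕ 01111001 = 11010010
01011101 ⊕ 11111000 = 10100101
01111010 ⊕ 00110111 = 01001101
00000001 ⊕ 00001001 = 00001000
11110010 ⊕ 01101110 = 10011100
00010011 ⊕ 00101010 = 00111001
11101010 ⊕ 01101110 = 10000100
01110011 ⊕ 11101101 = 10011110
01011111 ⊕ 11001010 = 10010101
11111011 ⊕ 10010111 = 01101100

d2a54d089c39849e956c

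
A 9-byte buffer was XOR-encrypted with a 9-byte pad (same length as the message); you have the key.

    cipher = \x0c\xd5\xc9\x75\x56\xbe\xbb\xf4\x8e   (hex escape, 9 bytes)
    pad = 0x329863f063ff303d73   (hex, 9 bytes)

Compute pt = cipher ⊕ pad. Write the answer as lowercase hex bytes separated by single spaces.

3e 4d aa 85 35 41 8b c9 fd

XOR is its own inverse, so applying the key byte-wise gives the result directly.
0c ^ 32 = 3e
d5 ^ 98 = 4d
c9 ^ 63 = aa
75 ^ f0 = 85
56 ^ 63 = 35
be ^ ff = 41
bb ^ 30 = 8b
f4 ^ 3d = c9
8e ^ 73 = fd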